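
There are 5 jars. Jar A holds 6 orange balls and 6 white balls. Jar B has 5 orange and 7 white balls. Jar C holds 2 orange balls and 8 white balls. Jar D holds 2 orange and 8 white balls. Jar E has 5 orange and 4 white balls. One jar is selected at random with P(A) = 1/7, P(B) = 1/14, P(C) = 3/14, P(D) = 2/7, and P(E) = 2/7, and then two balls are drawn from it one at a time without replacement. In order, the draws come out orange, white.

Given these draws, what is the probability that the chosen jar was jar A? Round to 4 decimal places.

For each hypothesis, P(data | H) works out to: P(data | jar A) = (6/12)(6/11) = 0.27273; P(data | jar B) = (5/12)(7/11) = 0.26515; P(data | jar C) = (2/10)(8/9) = 0.17778; P(data | jar D) = (2/10)(8/9) = 0.17778; P(data | jar E) = (5/9)(4/8) = 0.27778.
The prior-weighted likelihoods are 1/7 · 0.27273 = 0.038961, 1/14 · 0.26515 = 0.018939, 3/14 · 0.17778 = 0.038095, 2/7 · 0.17778 = 0.050794, 2/7 · 0.27778 = 0.079365; with total 0.22615.
So P(jar A | data) = (0.038961) / (0.22615) = 0.17228.

0.1723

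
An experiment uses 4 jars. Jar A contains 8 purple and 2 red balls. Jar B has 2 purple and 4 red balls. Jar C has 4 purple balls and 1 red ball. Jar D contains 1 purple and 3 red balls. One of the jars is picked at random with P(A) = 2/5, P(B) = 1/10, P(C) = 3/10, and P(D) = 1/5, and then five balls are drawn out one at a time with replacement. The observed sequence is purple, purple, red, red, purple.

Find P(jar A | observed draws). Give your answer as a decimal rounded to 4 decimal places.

0.4618

The likelihood of the observed sequence under each hypothesis: P(data | jar A) = (8/10)(8/10)(2/10)(2/10)(8/10) = 0.02048; P(data | jar B) = (2/6)(2/6)(4/6)(4/6)(2/6) = 0.016461; P(data | jar C) = (4/5)(4/5)(1/5)(1/5)(4/5) = 0.02048; P(data | jar D) = (1/4)(1/4)(3/4)(3/4)(1/4) = 0.0087891.
The prior-weighted likelihoods are 2/5 · 0.02048 = 0.008192, 1/10 · 0.016461 = 0.0016461, 3/10 · 0.02048 = 0.006144, 1/5 · 0.0087891 = 0.0017578; with total 0.01774.
So P(jar A | data) = (0.008192) / (0.01774) = 0.46178.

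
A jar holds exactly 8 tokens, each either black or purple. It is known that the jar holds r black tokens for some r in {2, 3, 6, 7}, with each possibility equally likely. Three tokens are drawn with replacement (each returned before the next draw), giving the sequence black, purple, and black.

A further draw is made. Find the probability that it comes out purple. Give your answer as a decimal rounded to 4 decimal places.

For each hypothesis, P(data | H) works out to: P(data | r = 2) = (2/8)(6/8)(2/8) = 0.046875; P(data | r = 3) = (3/8)(5/8)(3/8) = 0.087891; P(data | r = 6) = (6/8)(2/8)(6/8) = 0.14062; P(data | r = 7) = (7/8)(1/8)(7/8) = 0.095703.
The prior-weighted likelihoods are 1/4 · 0.046875 = 0.011719, 1/4 · 0.087891 = 0.021973, 1/4 · 0.14062 = 0.035156, 1/4 · 0.095703 = 0.023926; with total 0.092773.
Normalising, the posterior is P(r = 2 | data) = 0.12632, P(r = 3 | data) = 0.23684, P(r = 6 | data) = 0.37895, P(r = 7 | data) = 0.25789.
Averaging over the posterior, P(purple next | data) = (3/4)(0.12632) + (5/8)(0.23684) + (1/4)(0.37895) + (1/8)(0.25789) = 0.36974.

0.3697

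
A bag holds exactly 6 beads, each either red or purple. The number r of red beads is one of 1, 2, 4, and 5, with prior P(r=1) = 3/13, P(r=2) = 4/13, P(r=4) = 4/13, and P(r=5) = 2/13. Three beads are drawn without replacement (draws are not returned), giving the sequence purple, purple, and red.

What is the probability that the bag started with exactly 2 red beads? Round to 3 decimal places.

0.511

The likelihood of the observed sequence under each hypothesis: P(data | r = 1) = (5/6)(4/5)(1/4) = 1/6; P(data | r = 2) = (4/6)(3/5)(2/4) = 1/5; P(data | r = 4) = (2/6)(1/5)(4/4) = 1/15; P(data | r = 5) = (1/6)(0/5) = 0.
The prior-weighted likelihoods are 3/13 · 1/6 = 1/26, 4/13 · 1/5 = 4/65, 4/13 · 1/15 = 4/195, 2/13 · 0 = 0; these sum to 47/390.
By Bayes' rule, P(r = 2 | data) = (4/65) / (47/390) = 24/47.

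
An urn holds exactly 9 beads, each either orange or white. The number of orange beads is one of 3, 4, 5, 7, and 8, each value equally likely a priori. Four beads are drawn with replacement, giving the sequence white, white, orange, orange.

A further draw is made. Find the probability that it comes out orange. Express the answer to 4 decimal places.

The likelihood of the observed sequence under each hypothesis: P(data | r = 3) = (6/9)(6/9)(3/9)(3/9) = 0.049383; P(data | r = 4) = (5/9)(5/9)(4/9)(4/9) = 0.060966; P(data | r = 5) = (4/9)(4/9)(5/9)(5/9) = 0.060966; P(data | r = 7) = (2/9)(2/9)(7/9)(7/9) = 0.029873; P(data | r = 8) = (1/9)(1/9)(8/9)(8/9) = 0.0097546.
Weighting by the prior gives 1/5 · 0.049383 = 0.0098765, 1/5 · 0.060966 = 0.012193, 1/5 · 0.060966 = 0.012193, 1/5 · 0.029873 = 0.0059747, 1/5 · 0.0097546 = 0.0019509; these sum to 0.042189.
The posterior is then P(r = 3 | data) = 0.2341, P(r = 4 | data) = 0.28902, P(r = 5 | data) = 0.28902, P(r = 7 | data) = 0.14162, P(r = 8 | data) = 0.046243.
Averaging over the posterior, P(orange next | data) = (1/3)(0.2341) + (4/9)(0.28902) + (5/9)(0.28902) + (7/9)(0.14162) + (8/9)(0.046243) = 0.5183.

0.5183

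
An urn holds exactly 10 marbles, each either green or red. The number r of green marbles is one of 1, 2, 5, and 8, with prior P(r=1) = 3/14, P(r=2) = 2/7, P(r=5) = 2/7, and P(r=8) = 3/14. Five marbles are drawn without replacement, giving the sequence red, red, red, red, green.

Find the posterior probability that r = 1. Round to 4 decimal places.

For each hypothesis, P(data | H) works out to: P(data | r = 1) = (9/10)(8/9)(7/8)(6/7)(1/6) = 0.1; P(data | r = 2) = (8/10)(7/9)(6/8)(5/7)(2/6) = 0.11111; P(data | r = 5) = (5/10)(4/9)(3/8)(2/7)(5/6) = 0.019841; P(data | r = 8) = (2/10)(1/9)(0/8) = 0.
Weighting by the prior gives 3/14 · 0.1 = 0.021429, 2/7 · 0.11111 = 0.031746, 2/7 · 0.019841 = 0.0056689, 3/14 · 0 = 0; with total 0.058844.
By Bayes' rule, P(r = 1 | data) = (0.021429) / (0.058844) = 0.36416.

0.3642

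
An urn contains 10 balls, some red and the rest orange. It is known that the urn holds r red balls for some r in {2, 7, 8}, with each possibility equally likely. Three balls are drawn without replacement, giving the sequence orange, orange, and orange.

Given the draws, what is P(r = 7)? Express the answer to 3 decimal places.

0.018

Under each hypothesis, the probability of the observed sequence is: P(data | r = 2) = (8/10)(7/9)(6/8) = 7/15; P(data | r = 7) = (3/10)(2/9)(1/8) = 1/120; P(data | r = 8) = (2/10)(1/9)(0/8) = 0.
Weighting by the prior gives 1/3 · 7/15 = 7/45, 1/3 · 1/120 = 1/360, 1/3 · 0 = 0; with total 19/120.
By Bayes' rule, P(r = 7 | data) = (1/360) / (19/120) = 1/57.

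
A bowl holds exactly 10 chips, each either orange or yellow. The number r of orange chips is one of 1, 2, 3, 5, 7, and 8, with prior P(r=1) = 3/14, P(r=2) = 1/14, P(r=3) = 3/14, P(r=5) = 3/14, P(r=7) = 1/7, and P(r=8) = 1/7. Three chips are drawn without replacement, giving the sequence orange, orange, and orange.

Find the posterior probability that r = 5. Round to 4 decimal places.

0.1395

For each hypothesis, P(data | H) works out to: P(data | r = 1) = (1/10)(0/9) = 0; P(data | r = 2) = (2/10)(1/9)(0/8) = 0; P(data | r = 3) = (3/10)(2/9)(1/8) = 1/120; P(data | r = 5) = (5/10)(4/9)(3/8) = 1/12; P(data | r = 7) = (7/10)(6/9)(5/8) = 7/24; P(data | r = 8) = (8/10)(7/9)(6/8) = 7/15.
Weighting by the prior gives 3/14 · 0 = 0, 1/14 · 0 = 0, 3/14 · 1/120 = 1/560, 3/14 · 1/12 = 1/56, 1/7 · 7/24 = 1/24, 1/7 · 7/15 = 1/15; these sum to 43/336.
So P(r = 5 | data) = (1/56) / (43/336) = 6/43.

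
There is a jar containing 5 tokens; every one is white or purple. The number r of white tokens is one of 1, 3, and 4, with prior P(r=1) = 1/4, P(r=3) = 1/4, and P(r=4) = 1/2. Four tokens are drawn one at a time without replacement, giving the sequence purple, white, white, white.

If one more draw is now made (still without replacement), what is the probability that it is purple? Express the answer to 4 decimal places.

0.2000

Under each hypothesis, the probability of the observed sequence is: P(data | r = 1) = (4/5)(1/4)(0/3) = 0; P(data | r = 3) = (2/5)(3/4)(2/3)(1/2) = 1/10; P(data | r = 4) = (1/5)(4/4)(3/3)(2/2) = 1/5.
The prior-weighted likelihoods are 1/4 · 0 = 0, 1/4 · 1/10 = 1/40, 1/2 · 1/5 = 1/10; these sum to 1/8.
The posterior is then P(r = 1 | data) = 0, P(r = 3 | data) = 1/5, P(r = 4 | data) = 4/5.
The predictive probability is P(purple next | data) = (1)(1/5) + (0)(4/5) = 1/5.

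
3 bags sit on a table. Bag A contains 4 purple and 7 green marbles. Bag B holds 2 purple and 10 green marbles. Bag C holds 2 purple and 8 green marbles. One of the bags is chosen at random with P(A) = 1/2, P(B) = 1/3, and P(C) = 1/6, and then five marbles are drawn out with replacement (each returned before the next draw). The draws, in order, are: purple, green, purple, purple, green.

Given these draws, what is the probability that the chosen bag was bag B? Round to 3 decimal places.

0.092

For each hypothesis, P(data | H) works out to: P(data | bag A) = (4/11)(7/11)(4/11)(4/11)(7/11) = 0.019472; P(data | bag B) = (2/12)(10/12)(2/12)(2/12)(10/12) = 0.003215; P(data | bag C) = (2/10)(8/10)(2/10)(2/10)(8/10) = 0.00512.
Multiplying each by its prior: 1/2 · 0.019472 = 0.009736, 1/3 · 0.003215 = 0.0010717, 1/6 · 0.00512 = 0.00085333; with total 0.011661.
Hence P(bag B | data) = (0.0010717) / (0.011661) = 0.091902.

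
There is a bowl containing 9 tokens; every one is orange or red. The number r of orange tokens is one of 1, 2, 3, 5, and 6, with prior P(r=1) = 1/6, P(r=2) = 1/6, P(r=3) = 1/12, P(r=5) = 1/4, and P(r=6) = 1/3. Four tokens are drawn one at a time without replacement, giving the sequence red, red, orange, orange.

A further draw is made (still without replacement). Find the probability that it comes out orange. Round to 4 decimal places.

Compute the likelihood of the observed sequence for each case: P(data | r = 1) = (8/9)(7/8)(1/7)(0/6) = 0; P(data | r = 2) = (7/9)(6/8)(2/7)(1/6) = 0.027778; P(data | r = 3) = (6/9)(5/8)(3/7)(2/6) = 0.059524; P(data | r = 5) = (4/9)(3/8)(5/7)(4/6) = 0.079365; P(data | r = 6) = (3/9)(2/8)(6/7)(5/6) = 0.059524.
The prior-weighted likelihoods are 1/6 · 0 = 0, 1/6 · 0.027778 = 0.0046296, 1/12 · 0.059524 = 0.0049603, 1/4 · 0.079365 = 0.019841, 1/3 · 0.059524 = 0.019841; with total 0.049272.
The posterior is then P(r = 1 | data) = 0, P(r = 2 | data) = 0.09396, P(r = 3 | data) = 0.10067, P(r = 5 | data) = 0.40268, P(r = 6 | data) = 0.40268.
Averaging over the posterior, P(orange next | data) = (0)(0.09396) + (1/5)(0.10067) + (3/5)(0.40268) + (4/5)(0.40268) = 0.58389.

0.5839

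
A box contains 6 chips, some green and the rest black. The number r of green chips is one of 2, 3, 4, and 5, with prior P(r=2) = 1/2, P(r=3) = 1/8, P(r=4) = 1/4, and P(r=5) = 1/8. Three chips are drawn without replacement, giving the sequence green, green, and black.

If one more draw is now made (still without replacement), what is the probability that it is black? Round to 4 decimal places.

Under each hypothesis, the probability of the observed sequence is: P(data | r = 2) = (2/6)(1/5)(4/4) = 1/15; P(data | r = 3) = (3/6)(2/5)(3/4) = 3/20; P(data | r = 4) = (4/6)(3/5)(2/4) = 1/5; P(data | r = 5) = (5/6)(4/5)(1/4) = 1/6.
The prior-weighted likelihoods are 1/2 · 1/15 = 1/30, 1/8 · 3/20 = 3/160, 1/4 · 1/5 = 1/20, 1/8 · 1/6 = 1/48; with total 59/480.
Dividing through by the total gives posterior P(r = 2 | data) = 16/59, P(r = 3 | data) = 9/59, P(r = 4 | data) = 24/59, P(r = 5 | data) = 10/59.
Averaging over the posterior, P(black next | data) = (1)(16/59) + (2/3)(9/59) + (1/3)(24/59) + (0)(10/59) = 30/59.

0.5085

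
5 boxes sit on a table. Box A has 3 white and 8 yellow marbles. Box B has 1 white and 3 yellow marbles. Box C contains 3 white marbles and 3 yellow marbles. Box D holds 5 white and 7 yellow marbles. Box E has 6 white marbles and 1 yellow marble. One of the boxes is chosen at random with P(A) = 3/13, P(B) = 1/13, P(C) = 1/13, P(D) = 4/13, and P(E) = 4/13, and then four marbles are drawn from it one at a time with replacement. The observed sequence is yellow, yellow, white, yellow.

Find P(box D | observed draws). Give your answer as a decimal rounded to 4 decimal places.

0.4017

Under each hypothesis, the probability of the observed sequence is: P(data | box A) = (8/11)(8/11)(3/11)(8/11) = 0.10491; P(data | box B) = (3/4)(3/4)(1/4)(3/4) = 0.10547; P(data | box C) = (3/6)(3/6)(3/6)(3/6) = 0.0625; P(data | box D) = (7/12)(7/12)(5/12)(7/12) = 0.082706; P(data | box E) = (1/7)(1/7)(6/7)(1/7) = 0.002499.
Multiplying each by its prior: 3/13 · 0.10491 = 0.02421, 1/13 · 0.10547 = 0.008113, 1/13 · 0.0625 = 0.0048077, 4/13 · 0.082706 = 0.025448, 4/13 · 0.002499 = 0.00076891; summing to 0.063348.
So P(box D | data) = (0.025448) / (0.063348) = 0.40172.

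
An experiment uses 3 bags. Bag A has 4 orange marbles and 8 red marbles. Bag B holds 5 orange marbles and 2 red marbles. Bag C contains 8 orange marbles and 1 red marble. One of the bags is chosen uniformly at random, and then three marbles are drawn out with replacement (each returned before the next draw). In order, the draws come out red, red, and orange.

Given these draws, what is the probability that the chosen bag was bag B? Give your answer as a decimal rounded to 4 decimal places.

Compute the likelihood of the observed sequence for each case: P(data | bag A) = (8/12)(8/12)(4/12) = 0.14815; P(data | bag B) = (2/7)(2/7)(5/7) = 0.058309; P(data | bag C) = (1/9)(1/9)(8/9) = 0.010974.
Multiplying each by its prior: 1/3 · 0.14815 = 0.049383, 1/3 · 0.058309 = 0.019436, 1/3 · 0.010974 = 0.003658; with total 0.072477.
By Bayes' rule, P(bag B | data) = (0.019436) / (0.072477) = 0.26817.

0.2682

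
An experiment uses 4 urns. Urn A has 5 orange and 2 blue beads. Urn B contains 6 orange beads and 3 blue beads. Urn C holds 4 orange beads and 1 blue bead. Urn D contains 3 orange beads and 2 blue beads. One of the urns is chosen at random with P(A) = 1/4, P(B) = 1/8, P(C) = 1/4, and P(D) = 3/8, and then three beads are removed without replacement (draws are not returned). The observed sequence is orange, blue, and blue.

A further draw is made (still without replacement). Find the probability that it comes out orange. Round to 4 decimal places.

0.9745

Compute the likelihood of the observed sequence for each case: P(data | urn A) = (5/7)(2/6)(1/5) = 1/21; P(data | urn B) = (6/9)(3/8)(2/7) = 1/14; P(data | urn C) = (4/5)(1/4)(0/3) = 0; P(data | urn D) = (3/5)(2/4)(1/3) = 1/10.
Multiplying each by its prior: 1/4 · 1/21 = 1/84, 1/8 · 1/14 = 1/112, 1/4 · 0 = 0, 3/8 · 1/10 = 3/80; these sum to 7/120.
Normalising, the posterior is P(urn A | data) = 10/49, P(urn B | data) = 15/98, P(urn C | data) = 0, P(urn D | data) = 9/14.
So P(orange next | data) = Σ P(orange next | H) P(H | data) = (1)(10/49) + (5/6)(15/98) + (1)(9/14) = 191/196.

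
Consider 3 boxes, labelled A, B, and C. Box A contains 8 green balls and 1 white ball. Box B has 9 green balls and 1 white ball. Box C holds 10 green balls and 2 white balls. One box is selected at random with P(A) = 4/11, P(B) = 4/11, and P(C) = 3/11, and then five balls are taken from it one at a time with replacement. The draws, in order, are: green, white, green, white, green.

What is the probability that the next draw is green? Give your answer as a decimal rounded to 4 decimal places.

Under each hypothesis, the probability of the observed sequence is: P(data | box A) = (8/9)(1/9)(8/9)(1/9)(8/9) = 0.0086708; P(data | box B) = (9/10)(1/10)(9/10)(1/10)(9/10) = 0.00729; P(data | box C) = (10/12)(2/12)(10/12)(2/12)(10/12) = 0.016075.
Weighting by the prior gives 4/11 · 0.0086708 = 0.003153, 4/11 · 0.00729 = 0.0026509, 3/11 · 0.016075 = 0.0043841; these sum to 0.010188.
Dividing through by the total gives posterior P(box A | data) = 0.30948, P(box B | data) = 0.2602, P(box C | data) = 0.43032.
The predictive probability is P(green next | data) = (8/9)(0.30948) + (9/10)(0.2602) + (5/6)(0.43032) = 0.86787.

0.8679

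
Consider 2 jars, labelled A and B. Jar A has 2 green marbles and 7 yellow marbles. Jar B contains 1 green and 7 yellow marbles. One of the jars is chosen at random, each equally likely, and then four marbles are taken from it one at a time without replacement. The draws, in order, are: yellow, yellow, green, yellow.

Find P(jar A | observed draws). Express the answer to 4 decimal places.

Compute the likelihood of the observed sequence for each case: P(data | jar A) = (7/9)(6/8)(2/7)(5/6) = 5/36; P(data | jar B) = (7/8)(6/7)(1/6)(5/5) = 1/8.
Multiplying each by its prior: 1/2 · 5/36 = 5/72, 1/2 · 1/8 = 1/16; summing to 19/144.
Hence P(jar A | data) = (5/72) / (19/144) = 10/19.

0.5263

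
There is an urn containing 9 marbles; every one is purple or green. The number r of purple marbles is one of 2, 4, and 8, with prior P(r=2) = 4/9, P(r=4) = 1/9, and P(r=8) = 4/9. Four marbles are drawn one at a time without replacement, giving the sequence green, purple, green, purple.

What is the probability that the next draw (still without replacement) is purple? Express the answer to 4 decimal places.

0.1667

Under each hypothesis, the probability of the observed sequence is: P(data | r = 2) = (7/9)(2/8)(6/7)(1/6) = 1/36; P(data | r = 4) = (5/9)(4/8)(4/7)(3/6) = 5/63; P(data | r = 8) = (1/9)(8/8)(0/7) = 0.
The prior-weighted likelihoods are 4/9 · 1/36 = 1/81, 1/9 · 5/63 = 5/567, 4/9 · 0 = 0; with total 4/189.
Normalising, the posterior is P(r = 2 | data) = 7/12, P(r = 4 | data) = 5/12, P(r = 8 | data) = 0.
So P(purple next | data) = Σ P(purple next | H) P(H | data) = (0)(7/12) + (2/5)(5/12) = 1/6.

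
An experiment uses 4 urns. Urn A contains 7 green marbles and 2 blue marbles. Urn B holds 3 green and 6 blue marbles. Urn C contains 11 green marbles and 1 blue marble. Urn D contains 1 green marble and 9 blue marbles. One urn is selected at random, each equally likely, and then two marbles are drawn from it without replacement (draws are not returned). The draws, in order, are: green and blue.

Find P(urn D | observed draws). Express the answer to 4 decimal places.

For each hypothesis, P(data | H) works out to: P(data | urn A) = (7/9)(2/8) = 7/36; P(data | urn B) = (3/9)(6/8) = 1/4; P(data | urn C) = (11/12)(1/11) = 1/12; P(data | urn D) = (1/10)(9/9) = 1/10.
The prior-weighted likelihoods are 1/4 · 7/36 = 7/144, 1/4 · 1/4 = 1/16, 1/4 · 1/12 = 1/48, 1/4 · 1/10 = 1/40; these sum to 113/720.
By Bayes' rule, P(urn D | data) = (1/40) / (113/720) = 18/113.

0.1593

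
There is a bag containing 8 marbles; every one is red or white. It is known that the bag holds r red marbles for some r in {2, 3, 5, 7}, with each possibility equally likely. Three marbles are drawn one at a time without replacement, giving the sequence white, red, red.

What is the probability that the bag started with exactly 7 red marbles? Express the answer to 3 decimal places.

For each hypothesis, P(data | H) works out to: P(data | r = 2) = (6/8)(2/7)(1/6) = 1/28; P(data | r = 3) = (5/8)(3/7)(2/6) = 5/56; P(data | r = 5) = (3/8)(5/7)(4/6) = 5/28; P(data | r = 7) = (1/8)(7/7)(6/6) = 1/8.
Weighting by the prior gives 1/4 · 1/28 = 1/112, 1/4 · 5/56 = 5/224, 1/4 · 5/28 = 5/112, 1/4 · 1/8 = 1/32; with total 3/28.
So P(r = 7 | data) = (1/32) / (3/28) = 7/24.

0.292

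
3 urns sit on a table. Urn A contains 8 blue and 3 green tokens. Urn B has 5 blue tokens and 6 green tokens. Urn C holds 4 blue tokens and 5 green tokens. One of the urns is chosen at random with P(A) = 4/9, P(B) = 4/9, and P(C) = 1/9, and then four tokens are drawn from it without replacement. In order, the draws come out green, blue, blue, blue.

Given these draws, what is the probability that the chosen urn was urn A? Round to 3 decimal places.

0.697

Compute the likelihood of the observed sequence for each case: P(data | urn A) = (3/11)(8/10)(7/9)(6/8) = 0.12727; P(data | urn B) = (6/11)(5/10)(4/9)(3/8) = 0.045455; P(data | urn C) = (5/9)(4/8)(3/7)(2/6) = 0.039683.
Multiplying each by its prior: 4/9 · 0.12727 = 0.056566, 4/9 · 0.045455 = 0.020202, 1/9 · 0.039683 = 0.0044092; these sum to 0.081177.
Hence P(urn A | data) = (0.056566) / (0.081177) = 0.69682.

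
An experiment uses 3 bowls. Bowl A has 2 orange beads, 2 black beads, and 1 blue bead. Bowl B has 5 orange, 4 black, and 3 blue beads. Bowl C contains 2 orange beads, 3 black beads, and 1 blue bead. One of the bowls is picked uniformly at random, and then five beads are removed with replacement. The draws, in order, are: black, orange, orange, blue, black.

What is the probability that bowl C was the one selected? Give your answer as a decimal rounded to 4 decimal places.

Under each hypothesis, the probability of the observed sequence is: P(data | bowl A) = (2/5)(2/5)(2/5)(1/5)(2/5) = 0.00512; P(data | bowl B) = (4/12)(5/12)(5/12)(3/12)(4/12) = 0.0048225; P(data | bowl C) = (3/6)(2/6)(2/6)(1/6)(3/6) = 0.0046296.
The prior-weighted likelihoods are 1/3 · 0.00512 = 0.0017067, 1/3 · 0.0048225 = 0.0016075, 1/3 · 0.0046296 = 0.0015432; summing to 0.0048574.
So P(bowl C | data) = (0.0015432) / (0.0048574) = 0.3177.

0.3177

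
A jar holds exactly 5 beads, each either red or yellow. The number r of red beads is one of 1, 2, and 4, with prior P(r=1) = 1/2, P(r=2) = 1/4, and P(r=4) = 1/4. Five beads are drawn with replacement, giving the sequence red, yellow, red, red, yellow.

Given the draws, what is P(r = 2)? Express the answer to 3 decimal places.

0.429

Compute the likelihood of the observed sequence for each case: P(data | r = 1) = (1/5)(4/5)(1/5)(1/5)(4/5) = 0.00512; P(data | r = 2) = (2/5)(3/5)(2/5)(2/5)(3/5) = 0.02304; P(data | r = 4) = (4/5)(1/5)(4/5)(4/5)(1/5) = 0.02048.
Weighting by the prior gives 1/2 · 0.00512 = 0.00256, 1/4 · 0.02304 = 0.00576, 1/4 · 0.02048 = 0.00512; these sum to 0.01344.
Hence P(r = 2 | data) = (0.00576) / (0.01344) = 0.42857.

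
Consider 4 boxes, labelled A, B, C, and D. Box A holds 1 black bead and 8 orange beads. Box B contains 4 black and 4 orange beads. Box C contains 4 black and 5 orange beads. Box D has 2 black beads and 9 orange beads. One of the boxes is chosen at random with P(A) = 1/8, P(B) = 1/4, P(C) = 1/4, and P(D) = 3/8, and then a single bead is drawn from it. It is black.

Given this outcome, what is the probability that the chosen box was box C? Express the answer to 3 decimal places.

0.349

Compute the likelihood of this draw for each case: P(data | box A) = (1/9) = 1/9; P(data | box B) = (4/8) = 1/2; P(data | box C) = (4/9) = 4/9; P(data | box D) = (2/11) = 2/11.
Multiplying each by its prior: 1/8 · 1/9 = 1/72, 1/4 · 1/2 = 1/8, 1/4 · 4/9 = 1/9, 3/8 · 2/11 = 3/44; these sum to 7/22.
So P(box C | data) = (1/9) / (7/22) = 22/63.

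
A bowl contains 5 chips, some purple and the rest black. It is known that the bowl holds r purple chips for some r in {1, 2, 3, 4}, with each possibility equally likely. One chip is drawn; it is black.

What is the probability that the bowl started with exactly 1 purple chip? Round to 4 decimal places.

For each hypothesis, P(data | H) works out to: P(data | r = 1) = (4/5) = 4/5; P(data | r = 2) = (3/5) = 3/5; P(data | r = 3) = (2/5) = 2/5; P(data | r = 4) = (1/5) = 1/5.
Weighting by the prior gives 1/4 · 4/5 = 1/5, 1/4 · 3/5 = 3/20, 1/4 · 2/5 = 1/10, 1/4 · 1/5 = 1/20; summing to 1/2.
Therefore the posterior P(r = 1 | data) = (1/5) / (1/2) = 2/5.

0.4000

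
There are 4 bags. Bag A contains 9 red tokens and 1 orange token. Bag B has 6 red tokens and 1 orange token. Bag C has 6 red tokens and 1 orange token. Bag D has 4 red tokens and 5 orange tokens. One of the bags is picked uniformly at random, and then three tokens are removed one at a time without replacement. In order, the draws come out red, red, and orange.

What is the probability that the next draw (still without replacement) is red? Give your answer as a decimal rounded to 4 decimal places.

0.8428

Under each hypothesis, the probability of the observed sequence is: P(data | bag A) = (9/10)(8/9)(1/8) = 1/10; P(data | bag B) = (6/7)(5/6)(1/5) = 1/7; P(data | bag C) = (6/7)(5/6)(1/5) = 1/7; P(data | bag D) = (4/9)(3/8)(5/7) = 5/42.
Weighting by the prior gives 1/4 · 1/10 = 1/40, 1/4 · 1/7 = 1/28, 1/4 · 1/7 = 1/28, 1/4 · 5/42 = 5/168; summing to 53/420.
Normalising, the posterior is P(bag A | data) = 21/106, P(bag B | data) = 15/53, P(bag C | data) = 15/53, P(bag D | data) = 25/106.
Averaging over the posterior, P(red next | data) = (1)(21/106) + (1)(15/53) + (1)(15/53) + (1/3)(25/106) = 134/159.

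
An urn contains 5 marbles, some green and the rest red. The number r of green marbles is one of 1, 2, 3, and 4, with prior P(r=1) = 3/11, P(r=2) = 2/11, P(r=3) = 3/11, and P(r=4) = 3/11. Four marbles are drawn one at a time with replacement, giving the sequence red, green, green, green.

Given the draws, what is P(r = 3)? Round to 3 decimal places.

For each hypothesis, P(data | H) works out to: P(data | r = 1) = (4/5)(1/5)(1/5)(1/5) = 0.0064; P(data | r = 2) = (3/5)(2/5)(2/5)(2/5) = 0.0384; P(data | r = 3) = (2/5)(3/5)(3/5)(3/5) = 0.0864; P(data | r = 4) = (1/5)(4/5)(4/5)(4/5) = 0.1024.
The prior-weighted likelihoods are 3/11 · 0.0064 = 0.0017455, 2/11 · 0.0384 = 0.0069818, 3/11 · 0.0864 = 0.023564, 3/11 · 0.1024 = 0.027927; with total 0.060218.
Hence P(r = 3 | data) = (0.023564) / (0.060218) = 0.3913.

0.391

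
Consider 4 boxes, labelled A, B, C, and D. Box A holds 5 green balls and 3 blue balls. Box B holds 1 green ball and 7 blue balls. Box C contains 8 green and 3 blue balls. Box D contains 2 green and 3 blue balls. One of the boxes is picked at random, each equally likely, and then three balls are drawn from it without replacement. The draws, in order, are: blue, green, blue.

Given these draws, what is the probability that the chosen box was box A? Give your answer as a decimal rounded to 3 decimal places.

Under each hypothesis, the probability of the observed sequence is: P(data | box A) = (3/8)(5/7)(2/6) = 0.089286; P(data | box B) = (7/8)(1/7)(6/6) = 0.125; P(data | box C) = (3/11)(8/10)(2/9) = 0.048485; P(data | box D) = (3/5)(2/4)(2/3) = 0.2.
The prior-weighted likelihoods are 1/4 · 0.089286 = 0.022321, 1/4 · 0.125 = 0.03125, 1/4 · 0.048485 = 0.012121, 1/4 · 0.2 = 0.05; with total 0.11569.
By Bayes' rule, P(box A | data) = (0.022321) / (0.11569) = 0.19294.

0.193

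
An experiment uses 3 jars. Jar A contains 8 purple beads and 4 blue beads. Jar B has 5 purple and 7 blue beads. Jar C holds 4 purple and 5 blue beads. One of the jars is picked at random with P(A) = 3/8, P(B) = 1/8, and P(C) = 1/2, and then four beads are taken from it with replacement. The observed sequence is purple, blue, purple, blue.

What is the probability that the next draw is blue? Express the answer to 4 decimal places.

0.4862

The likelihood of the observed sequence under each hypothesis: P(data | jar A) = (8/12)(4/12)(8/12)(4/12) = 0.049383; P(data | jar B) = (5/12)(7/12)(5/12)(7/12) = 0.059076; P(data | jar C) = (4/9)(5/9)(4/9)(5/9) = 0.060966.
Multiplying each by its prior: 3/8 · 0.049383 = 0.018519, 1/8 · 0.059076 = 0.0073845, 1/2 · 0.060966 = 0.030483; these sum to 0.056386.
Normalising, the posterior is P(jar A | data) = 0.32842, P(jar B | data) = 0.13096, P(jar C | data) = 0.54061.
The predictive probability is P(blue next | data) = (1/3)(0.32842) + (7/12)(0.13096) + (5/9)(0.54061) = 0.48621.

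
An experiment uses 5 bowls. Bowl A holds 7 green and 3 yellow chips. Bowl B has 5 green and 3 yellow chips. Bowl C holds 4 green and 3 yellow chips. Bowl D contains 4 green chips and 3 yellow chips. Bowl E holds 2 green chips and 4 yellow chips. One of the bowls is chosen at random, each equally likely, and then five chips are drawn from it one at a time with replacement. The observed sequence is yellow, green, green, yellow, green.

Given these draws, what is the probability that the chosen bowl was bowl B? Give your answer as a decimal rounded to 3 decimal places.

Compute the likelihood of the observed sequence for each case: P(data | bowl A) = (3/10)(7/10)(7/10)(3/10)(7/10) = 0.03087; P(data | bowl B) = (3/8)(5/8)(5/8)(3/8)(5/8) = 0.034332; P(data | bowl C) = (3/7)(4/7)(4/7)(3/7)(4/7) = 0.034271; P(data | bowl D) = (3/7)(4/7)(4/7)(3/7)(4/7) = 0.034271; P(data | bowl E) = (4/6)(2/6)(2/6)(4/6)(2/6) = 0.016461.
Multiplying each by its prior: 1/5 · 0.03087 = 0.006174, 1/5 · 0.034332 = 0.0068665, 1/5 · 0.034271 = 0.0068543, 1/5 · 0.034271 = 0.0068543, 1/5 · 0.016461 = 0.0032922; summing to 0.030041.
By Bayes' rule, P(bowl B | data) = (0.0068665) / (0.030041) = 0.22857.

0.229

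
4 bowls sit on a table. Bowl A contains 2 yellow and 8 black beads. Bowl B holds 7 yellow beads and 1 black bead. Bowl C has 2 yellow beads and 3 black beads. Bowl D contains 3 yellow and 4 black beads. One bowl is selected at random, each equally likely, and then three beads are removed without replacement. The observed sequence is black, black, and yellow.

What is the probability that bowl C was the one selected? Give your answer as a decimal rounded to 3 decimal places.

The likelihood of the observed sequence under each hypothesis: P(data | bowl A) = (8/10)(7/9)(2/8) = 7/45; P(data | bowl B) = (1/8)(0/7) = 0; P(data | bowl C) = (3/5)(2/4)(2/3) = 1/5; P(data | bowl D) = (4/7)(3/6)(3/5) = 6/35.
Weighting by the prior gives 1/4 · 7/45 = 7/180, 1/4 · 0 = 0, 1/4 · 1/5 = 1/20, 1/4 · 6/35 = 3/70; with total 83/630.
By Bayes' rule, P(bowl C | data) = (1/20) / (83/630) = 63/166.

0.380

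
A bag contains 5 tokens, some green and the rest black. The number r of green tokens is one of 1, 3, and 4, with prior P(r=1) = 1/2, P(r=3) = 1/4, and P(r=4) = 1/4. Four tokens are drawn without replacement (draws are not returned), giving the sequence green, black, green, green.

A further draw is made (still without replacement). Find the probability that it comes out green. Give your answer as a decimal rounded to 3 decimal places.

For each hypothesis, P(data | H) works out to: P(data | r = 1) = (1/5)(4/4)(0/3) = 0; P(data | r = 3) = (3/5)(2/4)(2/3)(1/2) = 1/10; P(data | r = 4) = (4/5)(1/4)(3/3)(2/2) = 1/5.
The prior-weighted likelihoods are 1/2 · 0 = 0, 1/4 · 1/10 = 1/40, 1/4 · 1/5 = 1/20; these sum to 3/40.
The posterior is then P(r = 1 | data) = 0, P(r = 3 | data) = 1/3, P(r = 4 | data) = 2/3.
So P(green next | data) = Σ P(green next | H) P(H | data) = (0)(1/3) + (1)(2/3) = 2/3.

0.667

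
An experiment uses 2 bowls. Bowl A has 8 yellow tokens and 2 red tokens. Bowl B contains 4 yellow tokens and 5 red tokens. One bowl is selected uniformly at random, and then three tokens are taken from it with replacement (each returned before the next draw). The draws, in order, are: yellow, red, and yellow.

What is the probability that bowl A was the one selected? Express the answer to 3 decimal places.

Compute the likelihood of the observed sequence for each case: P(data | bowl A) = (8/10)(2/10)(8/10) = 0.128; P(data | bowl B) = (4/9)(5/9)(4/9) = 0.10974.
The prior-weighted likelihoods are 1/2 · 0.128 = 0.064, 1/2 · 0.10974 = 0.05487; these sum to 0.11887.
So P(bowl A | data) = (0.064) / (0.11887) = 0.5384.

0.538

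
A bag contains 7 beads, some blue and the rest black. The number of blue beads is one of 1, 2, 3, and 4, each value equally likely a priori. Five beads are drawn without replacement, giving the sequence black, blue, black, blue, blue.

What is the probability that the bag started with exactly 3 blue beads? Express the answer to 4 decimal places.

0.3333

Under each hypothesis, the probability of the observed sequence is: P(data | r = 1) = (6/7)(1/6)(5/5)(0/4) = 0; P(data | r = 2) = (5/7)(2/6)(4/5)(1/4)(0/3) = 0; P(data | r = 3) = (4/7)(3/6)(3/5)(2/4)(1/3) = 1/35; P(data | r = 4) = (3/7)(4/6)(2/5)(3/4)(2/3) = 2/35.
Weighting by the prior gives 1/4 · 0 = 0, 1/4 · 0 = 0, 1/4 · 1/35 = 1/140, 1/4 · 2/35 = 1/70; with total 3/140.
By Bayes' rule, P(r = 3 | data) = (1/140) / (3/140) = 1/3.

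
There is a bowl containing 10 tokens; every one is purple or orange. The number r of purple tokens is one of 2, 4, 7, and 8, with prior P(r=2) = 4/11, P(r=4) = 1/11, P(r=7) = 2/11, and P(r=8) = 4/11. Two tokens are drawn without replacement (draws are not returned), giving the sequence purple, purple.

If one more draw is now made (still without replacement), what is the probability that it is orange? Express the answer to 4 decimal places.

The likelihood of the observed sequence under each hypothesis: P(data | r = 2) = (2/10)(1/9) = 1/45; P(data | r = 4) = (4/10)(3/9) = 2/15; P(data | r = 7) = (7/10)(6/9) = 7/15; P(data | r = 8) = (8/10)(7/9) = 28/45.
The prior-weighted likelihoods are 4/11 · 1/45 = 4/495, 1/11 · 2/15 = 2/165, 2/11 · 7/15 = 14/165, 4/11 · 28/45 = 112/495; summing to 164/495.
Normalising, the posterior is P(r = 2 | data) = 1/41, P(r = 4 | data) = 3/82, P(r = 7 | data) = 21/82, P(r = 8 | data) = 28/41.
Averaging over the posterior, P(orange next | data) = (1)(1/41) + (3/4)(3/82) + (3/8)(21/82) + (1/4)(28/41) = 209/656.

0.3186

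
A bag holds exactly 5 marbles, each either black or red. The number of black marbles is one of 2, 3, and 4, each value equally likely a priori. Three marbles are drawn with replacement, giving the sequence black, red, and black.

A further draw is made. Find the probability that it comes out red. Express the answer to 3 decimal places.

For each hypothesis, P(data | H) works out to: P(data | r = 2) = (2/5)(3/5)(2/5) = 12/125; P(data | r = 3) = (3/5)(2/5)(3/5) = 18/125; P(data | r = 4) = (4/5)(1/5)(4/5) = 16/125.
Multiplying each by its prior: 1/3 · 12/125 = 4/125, 1/3 · 18/125 = 6/125, 1/3 · 16/125 = 16/375; summing to 46/375.
The posterior is then P(r = 2 | data) = 6/23, P(r = 3 | data) = 9/23, P(r = 4 | data) = 8/23.
So P(red next | data) = Σ P(red next | H) P(H | data) = (3/5)(6/23) + (2/5)(9/23) + (1/5)(8/23) = 44/115.

0.383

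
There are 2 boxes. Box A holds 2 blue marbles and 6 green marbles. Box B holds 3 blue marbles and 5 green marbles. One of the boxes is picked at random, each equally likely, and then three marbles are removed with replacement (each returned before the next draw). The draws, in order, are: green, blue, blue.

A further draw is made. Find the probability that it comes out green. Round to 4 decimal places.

Compute the likelihood of the observed sequence for each case: P(data | box A) = (6/8)(2/8)(2/8) = 0.046875; P(data | box B) = (5/8)(3/8)(3/8) = 0.087891.
Weighting by the prior gives 1/2 · 0.046875 = 0.023438, 1/2 · 0.087891 = 0.043945; these sum to 0.067383.
The posterior is then P(box A | data) = 0.34783, P(box B | data) = 0.65217.
Averaging over the posterior, P(green next | data) = (3/4)(0.34783) + (5/8)(0.65217) = 0.66848.

0.6685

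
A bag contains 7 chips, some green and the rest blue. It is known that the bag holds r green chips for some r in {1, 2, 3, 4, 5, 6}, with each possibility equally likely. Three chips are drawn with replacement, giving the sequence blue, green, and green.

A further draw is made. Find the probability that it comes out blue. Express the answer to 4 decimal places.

0.4082

Compute the likelihood of the observed sequence for each case: P(data | r = 1) = (6/7)(1/7)(1/7) = 0.017493; P(data | r = 2) = (5/7)(2/7)(2/7) = 0.058309; P(data | r = 3) = (4/7)(3/7)(3/7) = 0.10496; P(data | r = 4) = (3/7)(4/7)(4/7) = 0.13994; P(data | r = 5) = (2/7)(5/7)(5/7) = 0.14577; P(data | r = 6) = (1/7)(6/7)(6/7) = 0.10496.
Weighting by the prior gives 1/6 · 0.017493 = 0.0029155, 1/6 · 0.058309 = 0.0097182, 1/6 · 0.10496 = 0.017493, 1/6 · 0.13994 = 0.023324, 1/6 · 0.14577 = 0.024295, 1/6 · 0.10496 = 0.017493; with total 0.095238.
Normalising, the posterior is P(r = 1 | data) = 0.030612, P(r = 2 | data) = 0.10204, P(r = 3 | data) = 0.18367, P(r = 4 | data) = 0.2449, P(r = 5 | data) = 0.2551, P(r = 6 | data) = 0.18367.
The predictive probability is P(blue next | data) = (6/7)(0.030612) + (5/7)(0.10204) + (4/7)(0.18367) + (3/7)(0.2449) + (2/7)(0.2551) + (1/7)(0.18367) = 0.40816.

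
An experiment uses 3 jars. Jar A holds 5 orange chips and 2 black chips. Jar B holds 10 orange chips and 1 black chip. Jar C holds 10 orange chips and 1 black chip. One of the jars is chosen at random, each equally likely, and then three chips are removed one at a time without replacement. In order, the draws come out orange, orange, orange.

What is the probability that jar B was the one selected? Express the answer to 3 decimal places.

0.418

Under each hypothesis, the probability of the observed sequence is: P(data | jar A) = (5/7)(4/6)(3/5) = 2/7; P(data | jar B) = (10/11)(9/10)(8/9) = 8/11; P(data | jar C) = (10/11)(9/10)(8/9) = 8/11.
Multiplying each by its prior: 1/3 · 2/7 = 2/21, 1/3 · 8/11 = 8/33, 1/3 · 8/11 = 8/33; with total 134/231.
Hence P(jar B | data) = (8/33) / (134/231) = 28/67.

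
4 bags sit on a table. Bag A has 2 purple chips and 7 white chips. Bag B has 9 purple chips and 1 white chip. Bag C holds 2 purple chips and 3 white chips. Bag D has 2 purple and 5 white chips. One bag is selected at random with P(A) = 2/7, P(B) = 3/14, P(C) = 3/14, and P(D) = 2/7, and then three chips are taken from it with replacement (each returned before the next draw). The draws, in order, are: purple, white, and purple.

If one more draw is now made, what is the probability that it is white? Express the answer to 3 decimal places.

The likelihood of the observed sequence under each hypothesis: P(data | bag A) = (2/9)(7/9)(2/9) = 0.038409; P(data | bag B) = (9/10)(1/10)(9/10) = 0.081; P(data | bag C) = (2/5)(3/5)(2/5) = 0.096; P(data | bag D) = (2/7)(5/7)(2/7) = 0.058309.
The prior-weighted likelihoods are 2/7 · 0.038409 = 0.010974, 3/14 · 0.081 = 0.017357, 3/14 · 0.096 = 0.020571, 2/7 · 0.058309 = 0.01666; these sum to 0.065562.
The posterior is then P(bag A | data) = 0.16738, P(bag B | data) = 0.26474, P(bag C | data) = 0.31377, P(bag D | data) = 0.25411.
So P(white next | data) = Σ P(white next | H) P(H | data) = (7/9)(0.16738) + (1/10)(0.26474) + (3/5)(0.31377) + (5/7)(0.25411) = 0.52643.

0.526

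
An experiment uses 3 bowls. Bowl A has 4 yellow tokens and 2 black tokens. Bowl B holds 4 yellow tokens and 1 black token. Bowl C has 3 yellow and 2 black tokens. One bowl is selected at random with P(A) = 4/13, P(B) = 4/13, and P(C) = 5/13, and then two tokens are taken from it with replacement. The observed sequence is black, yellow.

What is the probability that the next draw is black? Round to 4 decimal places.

0.3314

Compute the likelihood of the observed sequence for each case: P(data | bowl A) = (2/6)(4/6) = 0.22222; P(data | bowl B) = (1/5)(4/5) = 0.16; P(data | bowl C) = (2/5)(3/5) = 0.24.
Multiplying each by its prior: 4/13 · 0.22222 = 0.068376, 4/13 · 0.16 = 0.049231, 5/13 · 0.24 = 0.092308; summing to 0.20991.
The posterior is then P(bowl A | data) = 0.32573, P(bowl B | data) = 0.23453, P(bowl C | data) = 0.43974.
So P(black next | data) = Σ P(black next | H) P(H | data) = (1/3)(0.32573) + (1/5)(0.23453) + (2/5)(0.43974) = 0.33138.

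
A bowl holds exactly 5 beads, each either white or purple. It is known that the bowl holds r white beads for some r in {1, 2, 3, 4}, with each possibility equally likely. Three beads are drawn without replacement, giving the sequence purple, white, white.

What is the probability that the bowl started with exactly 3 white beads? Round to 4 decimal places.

0.4000

The likelihood of the observed sequence under each hypothesis: P(data | r = 1) = (4/5)(1/4)(0/3) = 0; P(data | r = 2) = (3/5)(2/4)(1/3) = 1/10; P(data | r = 3) = (2/5)(3/4)(2/3) = 1/5; P(data | r = 4) = (1/5)(4/4)(3/3) = 1/5.
The prior-weighted likelihoods are 1/4 · 0 = 0, 1/4 · 1/10 = 1/40, 1/4 · 1/5 = 1/20, 1/4 · 1/5 = 1/20; these sum to 1/8.
Therefore the posterior P(r = 3 | data) = (1/20) / (1/8) = 2/5.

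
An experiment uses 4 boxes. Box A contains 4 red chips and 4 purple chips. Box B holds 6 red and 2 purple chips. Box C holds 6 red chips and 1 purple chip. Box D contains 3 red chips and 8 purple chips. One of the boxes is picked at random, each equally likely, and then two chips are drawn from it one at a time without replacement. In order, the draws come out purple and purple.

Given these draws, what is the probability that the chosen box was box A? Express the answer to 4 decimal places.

Under each hypothesis, the probability of the observed sequence is: P(data | box A) = (4/8)(3/7) = 3/14; P(data | box B) = (2/8)(1/7) = 1/28; P(data | box C) = (1/7)(0/6) = 0; P(data | box D) = (8/11)(7/10) = 28/55.
Multiplying each by its prior: 1/4 · 3/14 = 3/56, 1/4 · 1/28 = 1/112, 1/4 · 0 = 0, 1/4 · 28/55 = 7/55; summing to 167/880.
So P(box A | data) = (3/56) / (167/880) = 330/1169.

0.2823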